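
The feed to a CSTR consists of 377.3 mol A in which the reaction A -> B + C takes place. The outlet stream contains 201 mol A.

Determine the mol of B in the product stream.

176 mol

For A: n = n₀ − 1ξ → 201 = 377.3 − 1ξ, giving ξ = 176.3 mol.
Outlet amounts (n = n₀ + ν ξ):
  A: 377.3 − 1(176.3) = 201
  B: 0 + 1(176.3) = 176.3
  C: 0 + 1(176.3) = 176.3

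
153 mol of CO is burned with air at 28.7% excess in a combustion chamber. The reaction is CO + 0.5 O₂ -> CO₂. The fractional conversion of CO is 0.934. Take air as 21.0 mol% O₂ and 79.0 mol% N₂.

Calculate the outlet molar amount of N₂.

Stoichiometric O₂ = 0.5 × 153 = 76.5 mol; O₂ fed = 76.5 × 1.287 = 98.46 mol.
N₂ fed = 98.46 × 79/21 = 370.4 mol.
Fuel reacted = 0.934 × 153 → ξ = 142.9 mol.
Outlet (n = n₀ + ν ξ):
  CO: 153 − 1(142.9) = 10.1
  O₂: 98.46 − 0.5(142.9) = 27
  N₂: 370.4 (inert)
  CO₂: 0 + 1(142.9) = 142.9

370 mol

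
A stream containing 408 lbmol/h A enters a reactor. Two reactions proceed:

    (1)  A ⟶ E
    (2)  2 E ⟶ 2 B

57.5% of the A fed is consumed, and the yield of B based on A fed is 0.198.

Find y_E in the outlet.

Conversion of A: A consumed = 1ξ₁ = 0.575 × 408 → ξ₁ = 234.6 lbmol/h.
Yield of B: 2ξ₂ / 408 = 0.198 → ξ₂ = 40.39 lbmol/h.
Outlet amounts (n = n₀ + Σ ν·ξ):
  A: 408 − 1(234.6) = 173.4
  E: 0 + 1(234.6) − 2(40.39) = 153.8
  B: 0 + 2(40.39) = 80.78
Total out = 408 lbmol/h; y_E = 153.8 / 408 = 0.377.

0.377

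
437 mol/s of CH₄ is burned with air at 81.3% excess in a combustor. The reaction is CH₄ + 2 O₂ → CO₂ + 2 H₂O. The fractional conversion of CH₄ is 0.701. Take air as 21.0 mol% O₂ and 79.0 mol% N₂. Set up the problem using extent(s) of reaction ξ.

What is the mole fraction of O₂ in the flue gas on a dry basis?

0.132

Stoichiometric O₂ = 2 × 437 = 874 mol/s; O₂ fed = 874 × 1.813 = 1585 mol/s.
N₂ fed = 1585 × 79/21 = 5961 mol/s.
Fuel reacted = 0.701 × 437 → ξ = 306.3 mol/s.
Outlet (n = n₀ + ν ξ):
  CH₄: 437 − 1(306.3) = 130.7
  O₂: 1585 − 2(306.3) = 971.9
  N₂: 5961 (inert)
  CO₂: 0 + 1(306.3) = 306.3
  H₂O: 0 + 2(306.3) = 612.7
Dry total = 7370 mol/s; y_O₂ (dry) = 971.9 / 7370 = 0.1319.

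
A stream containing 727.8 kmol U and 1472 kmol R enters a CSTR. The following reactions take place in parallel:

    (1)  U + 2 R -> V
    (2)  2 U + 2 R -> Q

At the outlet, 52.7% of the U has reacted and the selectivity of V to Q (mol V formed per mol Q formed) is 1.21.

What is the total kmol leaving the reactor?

Conversion of U: U consumed = 0.527 × 727.8 = 383.6 kmol = 1ξ₁ + 2ξ₂.
Selectivity: 1ξ₁ / (1ξ₂) = 1.21 → ξ₁ = 1.21 ξ₂.
Substitute: (1·1.21 + 2) ξ₂ = 383.6 → ξ₂ = 119.5 kmol, ξ₁ = 144.6 kmol.
Outlet amounts (n = n₀ + Σ ν·ξ):
  U: 727.8 − 1(144.6) − 2(119.5) = 344.2
  R: 1472 − 2(144.6) − 2(119.5) = 943.9
  V: 0 + 1(144.6) = 144.6
  Q: 0 + 1(119.5) = 119.5
Total out = 344.2 + 943.9 + 144.6 + 119.5 = 1552 kmol.

1550 kmol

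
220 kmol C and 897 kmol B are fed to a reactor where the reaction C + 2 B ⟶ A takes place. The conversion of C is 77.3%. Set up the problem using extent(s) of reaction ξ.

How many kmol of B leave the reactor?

C reacted = 0.773 × 220 = 170.1 kmol; ν_C = −1, so ξ = 170.1/1 = 170.1 kmol.
Outlet amounts (n = n₀ + ν ξ):
  C: 220 − 1(170.1) = 49.94
  B: 897 − 2(170.1) = 556.9
  A: 0 + 1(170.1) = 170.1

557 kmol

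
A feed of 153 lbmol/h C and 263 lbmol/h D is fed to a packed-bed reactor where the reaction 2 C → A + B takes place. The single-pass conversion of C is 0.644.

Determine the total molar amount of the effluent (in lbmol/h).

C reacted = 0.644 × 153 = 98.53 lbmol/h; ν_C = −2, so ξ = 98.53/2 = 49.27 lbmol/h.
Outlet amounts (n = n₀ + ν ξ):
  C: 153 − 2(49.27) = 54.47
  A: 0 + 1(49.27) = 49.27
  B: 0 + 1(49.27) = 49.27
  D: 263 (inert)
Total out = 54.47 + 49.27 + 49.27 + 263 = 416 lbmol/h.

416 lbmol/h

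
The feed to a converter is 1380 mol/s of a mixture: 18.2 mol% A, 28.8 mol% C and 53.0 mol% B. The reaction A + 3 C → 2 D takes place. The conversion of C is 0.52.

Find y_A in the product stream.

0.147

C reacted = 0.52 × 397.4 = 206.7 mol/s; ν_C = −3, so ξ = 206.7/3 = 68.89 mol/s.
Outlet amounts (n = n₀ + ν ξ):
  A: 251.2 − 1(68.89) = 182.3
  C: 397.4 − 3(68.89) = 190.8
  D: 0 + 2(68.89) = 137.8
  B: 731.4 (inert)
Total out = 1242 mol/s; y_A = 182.3 / 1242 = 0.1467.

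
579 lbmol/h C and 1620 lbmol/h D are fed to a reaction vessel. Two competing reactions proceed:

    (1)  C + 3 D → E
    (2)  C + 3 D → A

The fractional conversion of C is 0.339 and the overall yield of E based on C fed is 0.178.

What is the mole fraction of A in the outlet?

Yield of E: 1ξ₁ / 579 = 0.178 → ξ₁ = 103.1 lbmol/h.
Conversion of C: 1ξ₁ + 1ξ₂ = 0.339 × 579 = 196.3 → ξ₂ = 93.22 lbmol/h.
Outlet amounts (n = n₀ + Σ ν·ξ):
  C: 579 − 1(103.1) − 1(93.22) = 382.7
  D: 1620 − 3(103.1) − 3(93.22) = 1031
  E: 0 + 1(103.1) = 103.1
  A: 0 + 1(93.22) = 93.22
Total out = 1610 lbmol/h; y_A = 93.22 / 1610 = 0.05789.

0.0579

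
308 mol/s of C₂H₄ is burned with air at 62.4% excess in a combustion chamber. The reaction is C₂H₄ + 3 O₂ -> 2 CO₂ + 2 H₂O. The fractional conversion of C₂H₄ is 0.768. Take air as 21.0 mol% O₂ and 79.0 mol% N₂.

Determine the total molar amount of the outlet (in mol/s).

7450 mol/s

Stoichiometric O₂ = 3 × 308 = 924 mol/s; O₂ fed = 924 × 1.624 = 1501 mol/s.
N₂ fed = 1501 × 79/21 = 5645 mol/s.
Fuel reacted = 0.768 × 308 → ξ = 236.5 mol/s.
Outlet (n = n₀ + ν ξ):
  C₂H₄: 308 − 1(236.5) = 71.46
  O₂: 1501 − 3(236.5) = 790.9
  N₂: 5645 (inert)
  CO₂: 0 + 2(236.5) = 473.1
  H₂O: 0 + 2(236.5) = 473.1
Total out = 71.46 + 790.9 + 5645 + 473.1 + 473.1 = 7454 mol/s.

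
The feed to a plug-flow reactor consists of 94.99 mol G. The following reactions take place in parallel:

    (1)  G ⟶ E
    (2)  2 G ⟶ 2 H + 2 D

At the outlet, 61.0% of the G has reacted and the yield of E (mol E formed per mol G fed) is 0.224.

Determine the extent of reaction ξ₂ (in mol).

ξ₂ = 18.3 mol

Yield of E: 1ξ₁ / 94.99 = 0.224 → ξ₁ = 21.28 mol.
Conversion of G: 1ξ₁ + 2ξ₂ = 0.61 × 94.99 = 57.94 → ξ₂ = 18.33 mol.
Outlet amounts (n = n₀ + Σ ν·ξ):
  G: 94.99 − 1(21.28) − 2(18.33) = 37.05
  E: 0 + 1(21.28) = 21.28
  H: 0 + 2(18.33) = 36.67
  D: 0 + 2(18.33) = 36.67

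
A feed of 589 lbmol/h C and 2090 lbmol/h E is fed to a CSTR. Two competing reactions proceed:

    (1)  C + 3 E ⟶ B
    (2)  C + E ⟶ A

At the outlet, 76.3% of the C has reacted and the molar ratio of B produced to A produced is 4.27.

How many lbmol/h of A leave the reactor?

85.3 lbmol/h

Conversion of C: C consumed = 0.763 × 589 = 449.4 lbmol/h = 1ξ₁ + 1ξ₂.
Selectivity: 1ξ₁ / (1ξ₂) = 4.27 → ξ₁ = 4.27 ξ₂.
Substitute: (1·4.27 + 1) ξ₂ = 449.4 → ξ₂ = 85.28 lbmol/h, ξ₁ = 364.1 lbmol/h.
Outlet amounts (n = n₀ + Σ ν·ξ):
  C: 589 − 1(364.1) − 1(85.28) = 139.6
  E: 2090 − 3(364.1) − 1(85.28) = 912.3
  B: 0 + 1(364.1) = 364.1
  A: 0 + 1(85.28) = 85.28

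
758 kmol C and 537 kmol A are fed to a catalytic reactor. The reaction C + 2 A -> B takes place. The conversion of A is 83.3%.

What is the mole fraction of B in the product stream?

A reacted = 0.833 × 537 = 447.3 kmol; ν_A = −2, so ξ = 447.3/2 = 223.7 kmol.
Outlet amounts (n = n₀ + ν ξ):
  C: 758 − 1(223.7) = 534.3
  A: 537 − 2(223.7) = 89.68
  B: 0 + 1(223.7) = 223.7
Total out = 847.7 kmol; y_B = 223.7 / 847.7 = 0.2639.

0.264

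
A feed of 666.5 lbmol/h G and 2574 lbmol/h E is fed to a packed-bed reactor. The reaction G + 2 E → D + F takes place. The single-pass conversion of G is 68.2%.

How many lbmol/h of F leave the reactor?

G reacted = 0.682 × 666.5 = 454.6 lbmol/h; ν_G = −1, so ξ = 454.6/1 = 454.6 lbmol/h.
Outlet amounts (n = n₀ + ν ξ):
  G: 666.5 − 1(454.6) = 211.9
  E: 2574 − 2(454.6) = 1665
  D: 0 + 1(454.6) = 454.6
  F: 0 + 1(454.6) = 454.6

455 lbmol/h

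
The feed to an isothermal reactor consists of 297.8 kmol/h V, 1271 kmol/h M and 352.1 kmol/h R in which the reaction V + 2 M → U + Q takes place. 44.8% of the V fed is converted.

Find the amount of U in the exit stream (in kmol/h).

133 kmol/h

V reacted = 0.448 × 297.8 = 133.4 kmol/h; ν_V = −1, so ξ = 133.4/1 = 133.4 kmol/h.
Outlet amounts (n = n₀ + ν ξ):
  V: 297.8 − 1(133.4) = 164.4
  M: 1271 − 2(133.4) = 1004
  U: 0 + 1(133.4) = 133.4
  Q: 0 + 1(133.4) = 133.4
  R: 352.1 (inert)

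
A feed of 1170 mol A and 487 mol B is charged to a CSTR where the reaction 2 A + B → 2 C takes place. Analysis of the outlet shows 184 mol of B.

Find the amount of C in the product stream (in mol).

For B: n = n₀ − 1ξ → 184 = 487 − 1ξ, giving ξ = 303 mol.
Outlet amounts (n = n₀ + ν ξ):
  A: 1170 − 2(303) = 564
  B: 487 − 1(303) = 184
  C: 0 + 2(303) = 606

606 mol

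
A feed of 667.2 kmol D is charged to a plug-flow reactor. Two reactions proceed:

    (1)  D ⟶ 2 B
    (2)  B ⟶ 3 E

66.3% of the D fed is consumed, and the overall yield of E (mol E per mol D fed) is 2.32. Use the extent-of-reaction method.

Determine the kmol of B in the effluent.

369 kmol

Conversion of D: D consumed = 1ξ₁ = 0.663 × 667.2 → ξ₁ = 442.4 kmol.
Yield of E: 3ξ₂ / 667.2 = 2.32 → ξ₂ = 516 kmol.
Outlet amounts (n = n₀ + Σ ν·ξ):
  D: 667.2 − 1(442.4) = 224.8
  B: 0 + 2(442.4) − 1(516) = 368.7
  E: 0 + 3(516) = 1548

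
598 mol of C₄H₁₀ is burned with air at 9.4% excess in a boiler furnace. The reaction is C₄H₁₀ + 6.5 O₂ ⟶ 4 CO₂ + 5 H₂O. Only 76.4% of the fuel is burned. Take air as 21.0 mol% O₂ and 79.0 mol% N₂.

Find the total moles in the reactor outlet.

Stoichiometric O₂ = 6.5 × 598 = 3887 mol; O₂ fed = 3887 × 1.094 = 4252 mol.
N₂ fed = 4252 × 79/21 = 16000 mol.
Fuel reacted = 0.764 × 598 → ξ = 456.9 mol.
Outlet (n = n₀ + ν ξ):
  C₄H₁₀: 598 − 1(456.9) = 141.1
  O₂: 4252 − 6.5(456.9) = 1283
  N₂: 16000 (inert)
  CO₂: 0 + 4(456.9) = 1827
  H₂O: 0 + 5(456.9) = 2284
Total out = 141.1 + 1283 + 16000 + 1827 + 2284 = 21530 mol.

21500 mol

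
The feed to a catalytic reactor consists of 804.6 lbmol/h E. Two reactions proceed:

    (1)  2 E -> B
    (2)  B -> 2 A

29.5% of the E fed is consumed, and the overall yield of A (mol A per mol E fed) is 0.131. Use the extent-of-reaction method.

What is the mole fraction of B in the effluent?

0.0893

Conversion of E: E consumed = 2ξ₁ = 0.295 × 804.6 → ξ₁ = 118.7 lbmol/h.
Yield of A: 2ξ₂ / 804.6 = 0.131 → ξ₂ = 52.7 lbmol/h.
Outlet amounts (n = n₀ + Σ ν·ξ):
  E: 804.6 − 2(118.7) = 567.2
  B: 0 + 1(118.7) − 1(52.7) = 65.98
  A: 0 + 2(52.7) = 105.4
Total out = 738.6 lbmol/h; y_B = 65.98 / 738.6 = 0.08932.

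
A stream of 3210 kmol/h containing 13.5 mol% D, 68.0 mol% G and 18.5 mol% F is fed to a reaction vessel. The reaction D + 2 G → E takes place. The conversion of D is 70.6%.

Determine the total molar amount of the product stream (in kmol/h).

D reacted = 0.706 × 433.4 = 305.9 kmol/h; ν_D = −1, so ξ = 305.9/1 = 305.9 kmol/h.
Outlet amounts (n = n₀ + ν ξ):
  D: 433.4 − 1(305.9) = 127.4
  G: 2183 − 2(305.9) = 1571
  E: 0 + 1(305.9) = 305.9
  F: 593.9 (inert)
Total out = 127.4 + 1571 + 305.9 + 593.9 = 2598 kmol/h.

2600 kmol/h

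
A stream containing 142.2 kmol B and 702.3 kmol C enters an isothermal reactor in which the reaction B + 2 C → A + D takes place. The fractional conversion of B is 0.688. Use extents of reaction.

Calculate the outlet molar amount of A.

B reacted = 0.688 × 142.2 = 97.83 kmol; ν_B = −1, so ξ = 97.83/1 = 97.83 kmol.
Outlet amounts (n = n₀ + ν ξ):
  B: 142.2 − 1(97.83) = 44.37
  C: 702.3 − 2(97.83) = 506.6
  A: 0 + 1(97.83) = 97.83
  D: 0 + 1(97.83) = 97.83

97.8 kmol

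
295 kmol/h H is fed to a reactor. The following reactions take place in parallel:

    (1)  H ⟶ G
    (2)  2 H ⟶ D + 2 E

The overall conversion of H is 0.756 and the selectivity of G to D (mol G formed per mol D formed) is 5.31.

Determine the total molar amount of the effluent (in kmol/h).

326 kmol/h

Conversion of H: H consumed = 0.756 × 295 = 223 kmol/h = 1ξ₁ + 2ξ₂.
Selectivity: 1ξ₁ / (1ξ₂) = 5.31 → ξ₁ = 5.31 ξ₂.
Substitute: (1·5.31 + 2) ξ₂ = 223 → ξ₂ = 30.51 kmol/h, ξ₁ = 162 kmol/h.
Outlet amounts (n = n₀ + Σ ν·ξ):
  H: 295 − 1(162) − 2(30.51) = 71.98
  G: 0 + 1(162) = 162
  D: 0 + 1(30.51) = 30.51
  E: 0 + 2(30.51) = 61.02
Total out = 71.98 + 162 + 30.51 + 61.02 = 325.5 kmol/h.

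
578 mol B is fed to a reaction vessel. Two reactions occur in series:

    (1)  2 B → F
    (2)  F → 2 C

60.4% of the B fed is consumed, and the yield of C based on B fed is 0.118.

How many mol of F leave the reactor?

Conversion of B: B consumed = 2ξ₁ = 0.604 × 578 → ξ₁ = 174.6 mol.
Yield of C: 2ξ₂ / 578 = 0.118 → ξ₂ = 34.1 mol.
Outlet amounts (n = n₀ + Σ ν·ξ):
  B: 578 − 2(174.6) = 228.9
  F: 0 + 1(174.6) − 1(34.1) = 140.5
  C: 0 + 2(34.1) = 68.2

140 mol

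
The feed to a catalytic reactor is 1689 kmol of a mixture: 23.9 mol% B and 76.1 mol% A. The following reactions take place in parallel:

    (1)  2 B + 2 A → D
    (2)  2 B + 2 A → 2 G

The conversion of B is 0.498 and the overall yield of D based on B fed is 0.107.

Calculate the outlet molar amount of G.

Yield of D: 1ξ₁ / 403.7 = 0.107 → ξ₁ = 43.19 kmol.
Conversion of B: 2ξ₁ + 2ξ₂ = 0.498 × 403.7 = 201 → ξ₂ = 57.32 kmol.
Outlet amounts (n = n₀ + Σ ν·ξ):
  B: 403.7 − 2(43.19) − 2(57.32) = 202.6
  A: 1285 − 2(43.19) − 2(57.32) = 1084
  D: 0 + 1(43.19) = 43.19
  G: 0 + 2(57.32) = 114.6

115 kmol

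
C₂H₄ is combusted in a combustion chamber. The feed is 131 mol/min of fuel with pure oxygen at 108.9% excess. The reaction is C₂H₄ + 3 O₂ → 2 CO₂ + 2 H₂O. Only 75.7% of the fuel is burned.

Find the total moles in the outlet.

Stoichiometric O₂ = 3 × 131 = 393 mol/min; O₂ fed = 393 × 2.089 = 821 mol/min.
Fuel reacted = 0.757 × 131 → ξ = 99.17 mol/min.
Outlet (n = n₀ + ν ξ):
  C₂H₄: 131 − 1(99.17) = 31.83
  O₂: 821 − 3(99.17) = 523.5
  CO₂: 0 + 2(99.17) = 198.3
  H₂O: 0 + 2(99.17) = 198.3
Total out = 31.83 + 523.5 + 198.3 + 198.3 = 952 mol/min.

952 mol/min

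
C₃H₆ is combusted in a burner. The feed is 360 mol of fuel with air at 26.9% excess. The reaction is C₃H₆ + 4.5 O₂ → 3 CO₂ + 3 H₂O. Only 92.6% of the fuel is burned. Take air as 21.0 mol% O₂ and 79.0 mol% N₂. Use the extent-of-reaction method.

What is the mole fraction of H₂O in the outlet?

Stoichiometric O₂ = 4.5 × 360 = 1620 mol; O₂ fed = 1620 × 1.269 = 2056 mol.
N₂ fed = 2056 × 79/21 = 7734 mol.
Fuel reacted = 0.926 × 360 → ξ = 333.4 mol.
Outlet (n = n₀ + ν ξ):
  C₃H₆: 360 − 1(333.4) = 26.64
  O₂: 2056 − 4.5(333.4) = 555.7
  N₂: 7734 (inert)
  CO₂: 0 + 3(333.4) = 1000
  H₂O: 0 + 3(333.4) = 1000
Total out = 10320 mol; y_H₂O = 1000 / 10320 = 0.09694.

0.0969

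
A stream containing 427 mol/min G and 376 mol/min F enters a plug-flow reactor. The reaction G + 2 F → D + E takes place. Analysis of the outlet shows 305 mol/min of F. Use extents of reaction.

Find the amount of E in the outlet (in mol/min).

For F: n = n₀ − 2ξ → 305 = 376 − 2ξ, giving ξ = 35.5 mol/min.
Outlet amounts (n = n₀ + ν ξ):
  G: 427 − 1(35.5) = 391.5
  F: 376 − 2(35.5) = 305
  D: 0 + 1(35.5) = 35.5
  E: 0 + 1(35.5) = 35.5

35.5 mol/min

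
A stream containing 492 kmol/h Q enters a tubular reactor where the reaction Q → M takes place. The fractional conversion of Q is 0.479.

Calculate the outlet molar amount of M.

Q reacted = 0.479 × 492 = 235.7 kmol/h; ν_Q = −1, so ξ = 235.7/1 = 235.7 kmol/h.
Outlet amounts (n = n₀ + ν ξ):
  Q: 492 − 1(235.7) = 256.3
  M: 0 + 1(235.7) = 235.7

236 kmol/h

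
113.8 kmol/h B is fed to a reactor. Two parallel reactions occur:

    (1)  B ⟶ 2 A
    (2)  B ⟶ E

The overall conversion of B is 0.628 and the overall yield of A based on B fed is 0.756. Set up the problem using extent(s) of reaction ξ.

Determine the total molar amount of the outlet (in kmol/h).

157 kmol/h

Yield of A: 2ξ₁ / 113.8 = 0.756 → ξ₁ = 43.02 kmol/h.
Conversion of B: 1ξ₁ + 1ξ₂ = 0.628 × 113.8 = 71.47 → ξ₂ = 28.45 kmol/h.
Outlet amounts (n = n₀ + Σ ν·ξ):
  B: 113.8 − 1(43.02) − 1(28.45) = 42.33
  A: 0 + 2(43.02) = 86.03
  E: 0 + 1(28.45) = 28.45
Total out = 42.33 + 86.03 + 28.45 = 156.8 kmol/h.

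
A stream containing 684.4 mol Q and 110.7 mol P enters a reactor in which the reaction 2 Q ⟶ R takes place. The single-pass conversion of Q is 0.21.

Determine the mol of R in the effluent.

71.9 mol

Q reacted = 0.21 × 684.4 = 143.7 mol; ν_Q = −2, so ξ = 143.7/2 = 71.86 mol.
Outlet amounts (n = n₀ + ν ξ):
  Q: 684.4 − 2(71.86) = 540.7
  R: 0 + 1(71.86) = 71.86
  P: 110.7 (inert)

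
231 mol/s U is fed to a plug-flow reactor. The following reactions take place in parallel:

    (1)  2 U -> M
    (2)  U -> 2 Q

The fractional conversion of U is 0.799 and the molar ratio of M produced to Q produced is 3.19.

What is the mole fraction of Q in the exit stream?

Conversion of U: U consumed = 0.799 × 231 = 184.6 mol/s = 2ξ₁ + 1ξ₂.
Selectivity: 1ξ₁ / (2ξ₂) = 3.19 → ξ₁ = 6.38 ξ₂.
Substitute: (2·6.38 + 1) ξ₂ = 184.6 → ξ₂ = 13.41 mol/s, ξ₁ = 85.58 mol/s.
Outlet amounts (n = n₀ + Σ ν·ξ):
  U: 231 − 2(85.58) − 1(13.41) = 46.43
  M: 0 + 1(85.58) = 85.58
  Q: 0 + 2(13.41) = 26.83
Total out = 158.8 mol/s; y_Q = 26.83 / 158.8 = 0.1689.

0.169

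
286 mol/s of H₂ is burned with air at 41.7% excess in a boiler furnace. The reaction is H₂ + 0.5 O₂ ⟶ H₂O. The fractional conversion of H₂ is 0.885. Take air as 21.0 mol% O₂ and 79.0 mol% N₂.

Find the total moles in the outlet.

Stoichiometric O₂ = 0.5 × 286 = 143 mol/s; O₂ fed = 143 × 1.417 = 202.6 mol/s.
N₂ fed = 202.6 × 79/21 = 762.3 mol/s.
Fuel reacted = 0.885 × 286 → ξ = 253.1 mol/s.
Outlet (n = n₀ + ν ξ):
  H₂: 286 − 1(253.1) = 32.89
  O₂: 202.6 − 0.5(253.1) = 76.08
  N₂: 762.3 (inert)
  H₂O: 0 + 1(253.1) = 253.1
Total out = 32.89 + 76.08 + 762.3 + 253.1 = 1124 mol/s.

1120 mol/s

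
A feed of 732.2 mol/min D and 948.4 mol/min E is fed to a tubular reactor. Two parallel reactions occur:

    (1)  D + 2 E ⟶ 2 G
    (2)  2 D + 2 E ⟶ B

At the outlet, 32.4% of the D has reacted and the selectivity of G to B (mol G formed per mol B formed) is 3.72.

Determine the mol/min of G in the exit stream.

229 mol/min

Conversion of D: D consumed = 0.324 × 732.2 = 237.2 mol/min = 1ξ₁ + 2ξ₂.
Selectivity: 2ξ₁ / (1ξ₂) = 3.72 → ξ₁ = 1.86 ξ₂.
Substitute: (1·1.86 + 2) ξ₂ = 237.2 → ξ₂ = 61.46 mol/min, ξ₁ = 114.3 mol/min.
Outlet amounts (n = n₀ + Σ ν·ξ):
  D: 732.2 − 1(114.3) − 2(61.46) = 495
  E: 948.4 − 2(114.3) − 2(61.46) = 596.9
  G: 0 + 2(114.3) = 228.6
  B: 0 + 1(61.46) = 61.46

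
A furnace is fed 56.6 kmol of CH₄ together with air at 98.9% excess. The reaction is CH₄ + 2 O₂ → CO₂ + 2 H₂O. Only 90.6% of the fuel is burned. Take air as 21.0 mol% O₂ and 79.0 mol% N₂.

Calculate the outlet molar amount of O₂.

Stoichiometric O₂ = 2 × 56.6 = 113.2 kmol; O₂ fed = 113.2 × 1.989 = 225.2 kmol.
N₂ fed = 225.2 × 79/21 = 847 kmol.
Fuel reacted = 0.906 × 56.6 → ξ = 51.28 kmol.
Outlet (n = n₀ + ν ξ):
  CH₄: 56.6 − 1(51.28) = 5.32
  O₂: 225.2 − 2(51.28) = 122.6
  N₂: 847 (inert)
  CO₂: 0 + 1(51.28) = 51.28
  H₂O: 0 + 2(51.28) = 102.6

123 kmol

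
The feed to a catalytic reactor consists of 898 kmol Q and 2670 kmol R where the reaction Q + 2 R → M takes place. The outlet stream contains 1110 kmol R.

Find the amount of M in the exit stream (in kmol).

780 kmol

For R: n = n₀ − 2ξ → 1110 = 2670 − 2ξ, giving ξ = 780 kmol.
Outlet amounts (n = n₀ + ν ξ):
  Q: 898 − 1(780) = 118
  R: 2670 − 2(780) = 1110
  M: 0 + 1(780) = 780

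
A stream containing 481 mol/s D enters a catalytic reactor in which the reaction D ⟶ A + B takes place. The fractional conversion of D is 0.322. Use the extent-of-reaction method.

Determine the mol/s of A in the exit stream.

155 mol/s

D reacted = 0.322 × 481 = 154.9 mol/s; ν_D = −1, so ξ = 154.9/1 = 154.9 mol/s.
Outlet amounts (n = n₀ + ν ξ):
  D: 481 − 1(154.9) = 326.1
  A: 0 + 1(154.9) = 154.9
  B: 0 + 1(154.9) = 154.9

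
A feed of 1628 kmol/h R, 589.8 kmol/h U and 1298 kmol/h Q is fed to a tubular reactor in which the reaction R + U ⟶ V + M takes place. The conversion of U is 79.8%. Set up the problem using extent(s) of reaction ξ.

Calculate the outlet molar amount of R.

U reacted = 0.798 × 589.8 = 470.7 kmol/h; ν_U = −1, so ξ = 470.7/1 = 470.7 kmol/h.
Outlet amounts (n = n₀ + ν ξ):
  R: 1628 − 1(470.7) = 1157
  U: 589.8 − 1(470.7) = 119.1
  V: 0 + 1(470.7) = 470.7
  M: 0 + 1(470.7) = 470.7
  Q: 1298 (inert)

1160 kmol/h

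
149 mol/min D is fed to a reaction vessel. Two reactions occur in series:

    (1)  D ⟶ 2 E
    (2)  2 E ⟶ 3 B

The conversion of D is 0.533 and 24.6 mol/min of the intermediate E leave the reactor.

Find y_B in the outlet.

Conversion of D: D consumed = 1ξ₁ = 0.533 × 149 → ξ₁ = 79.42 mol/min.
E balance: n_E = 0 + 2ξ₁ − 2ξ₂ = 24.6 → ξ₂ = (2·79.42 − 24.6)/2 = 67.12 mol/min.
Outlet amounts (n = n₀ + Σ ν·ξ):
  D: 149 − 1(79.42) = 69.58
  E: 0 + 2(79.42) − 2(67.12) = 24.6
  B: 0 + 3(67.12) = 201.4
Total out = 295.5 mol/min; y_B = 201.4 / 295.5 = 0.6813.

0.681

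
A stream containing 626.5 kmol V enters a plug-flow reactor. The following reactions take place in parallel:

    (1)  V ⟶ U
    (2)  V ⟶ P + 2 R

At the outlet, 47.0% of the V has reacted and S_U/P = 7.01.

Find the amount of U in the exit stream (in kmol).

258 kmol

Conversion of V: V consumed = 0.47 × 626.5 = 294.5 kmol = 1ξ₁ + 1ξ₂.
Selectivity: 1ξ₁ / (1ξ₂) = 7.01 → ξ₁ = 7.01 ξ₂.
Substitute: (1·7.01 + 1) ξ₂ = 294.5 → ξ₂ = 36.76 kmol, ξ₁ = 257.7 kmol.
Outlet amounts (n = n₀ + Σ ν·ξ):
  V: 626.5 − 1(257.7) − 1(36.76) = 332
  U: 0 + 1(257.7) = 257.7
  P: 0 + 1(36.76) = 36.76
  R: 0 + 2(36.76) = 73.52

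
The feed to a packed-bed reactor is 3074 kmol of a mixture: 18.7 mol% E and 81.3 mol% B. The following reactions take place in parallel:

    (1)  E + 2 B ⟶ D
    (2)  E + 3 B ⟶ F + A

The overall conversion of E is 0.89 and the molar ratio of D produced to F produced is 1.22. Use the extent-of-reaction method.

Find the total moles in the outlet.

2050 kmol

Conversion of E: E consumed = 0.89 × 574.8 = 511.6 kmol = 1ξ₁ + 1ξ₂.
Selectivity: 1ξ₁ / (1ξ₂) = 1.22 → ξ₁ = 1.22 ξ₂.
Substitute: (1·1.22 + 1) ξ₂ = 511.6 → ξ₂ = 230.5 kmol, ξ₁ = 281.2 kmol.
Outlet amounts (n = n₀ + Σ ν·ξ):
  E: 574.8 − 1(281.2) − 1(230.5) = 63.23
  B: 2499 − 2(281.2) − 3(230.5) = 1245
  D: 0 + 1(281.2) = 281.2
  F: 0 + 1(230.5) = 230.5
  A: 0 + 1(230.5) = 230.5
Total out = 63.23 + 1245 + 281.2 + 230.5 + 230.5 = 2051 kmol.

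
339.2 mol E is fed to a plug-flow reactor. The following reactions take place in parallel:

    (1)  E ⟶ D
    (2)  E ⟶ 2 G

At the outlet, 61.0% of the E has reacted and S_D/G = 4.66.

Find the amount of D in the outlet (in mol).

187 mol

Conversion of E: E consumed = 0.61 × 339.2 = 206.9 mol = 1ξ₁ + 1ξ₂.
Selectivity: 1ξ₁ / (2ξ₂) = 4.66 → ξ₁ = 9.32 ξ₂.
Substitute: (1·9.32 + 1) ξ₂ = 206.9 → ξ₂ = 20.05 mol, ξ₁ = 186.9 mol.
Outlet amounts (n = n₀ + Σ ν·ξ):
  E: 339.2 − 1(186.9) − 1(20.05) = 132.3
  D: 0 + 1(186.9) = 186.9
  G: 0 + 2(20.05) = 40.1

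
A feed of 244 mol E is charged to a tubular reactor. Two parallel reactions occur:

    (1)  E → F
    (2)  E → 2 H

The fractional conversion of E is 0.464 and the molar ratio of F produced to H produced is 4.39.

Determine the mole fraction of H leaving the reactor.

Conversion of E: E consumed = 0.464 × 244 = 113.2 mol = 1ξ₁ + 1ξ₂.
Selectivity: 1ξ₁ / (2ξ₂) = 4.39 → ξ₁ = 8.78 ξ₂.
Substitute: (1·8.78 + 1) ξ₂ = 113.2 → ξ₂ = 11.58 mol, ξ₁ = 101.6 mol.
Outlet amounts (n = n₀ + Σ ν·ξ):
  E: 244 − 1(101.6) − 1(11.58) = 130.8
  F: 0 + 1(101.6) = 101.6
  H: 0 + 2(11.58) = 23.15
Total out = 255.6 mol; y_H = 23.15 / 255.6 = 0.09059.

0.0906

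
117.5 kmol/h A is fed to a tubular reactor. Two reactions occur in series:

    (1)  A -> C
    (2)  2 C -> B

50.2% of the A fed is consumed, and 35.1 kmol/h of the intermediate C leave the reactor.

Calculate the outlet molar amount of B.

Conversion of A: A consumed = 1ξ₁ = 0.502 × 117.5 → ξ₁ = 58.98 kmol/h.
C balance: n_C = 0 + 1ξ₁ − 2ξ₂ = 35.1 → ξ₂ = (1·58.98 − 35.1)/2 = 11.94 kmol/h.
Outlet amounts (n = n₀ + Σ ν·ξ):
  A: 117.5 − 1(58.98) = 58.52
  C: 0 + 1(58.98) − 2(11.94) = 35.1
  B: 0 + 1(11.94) = 11.94

11.9 kmol/h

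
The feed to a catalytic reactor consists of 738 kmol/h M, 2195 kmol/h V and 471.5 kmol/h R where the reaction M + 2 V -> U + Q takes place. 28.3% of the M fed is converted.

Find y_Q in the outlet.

M reacted = 0.283 × 738 = 208.9 kmol/h; ν_M = −1, so ξ = 208.9/1 = 208.9 kmol/h.
Outlet amounts (n = n₀ + ν ξ):
  M: 738 − 1(208.9) = 529.1
  V: 2195 − 2(208.9) = 1777
  U: 0 + 1(208.9) = 208.9
  Q: 0 + 1(208.9) = 208.9
  R: 471.5 (inert)
Total out = 3196 kmol/h; y_Q = 208.9 / 3196 = 0.06536.

0.0654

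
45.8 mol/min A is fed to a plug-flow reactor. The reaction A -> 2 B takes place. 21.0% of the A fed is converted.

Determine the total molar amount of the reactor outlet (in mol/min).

A reacted = 0.21 × 45.8 = 9.618 mol/min; ν_A = −1, so ξ = 9.618/1 = 9.618 mol/min.
Outlet amounts (n = n₀ + ν ξ):
  A: 45.8 − 1(9.618) = 36.18
  B: 0 + 2(9.618) = 19.24
Total out = 36.18 + 19.24 = 55.42 mol/min.

55.4 mol/min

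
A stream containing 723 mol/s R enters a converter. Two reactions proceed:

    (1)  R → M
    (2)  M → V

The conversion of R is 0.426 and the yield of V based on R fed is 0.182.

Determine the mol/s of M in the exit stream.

Conversion of R: R consumed = 1ξ₁ = 0.426 × 723 → ξ₁ = 308 mol/s.
Yield of V: 1ξ₂ / 723 = 0.182 → ξ₂ = 131.6 mol/s.
Outlet amounts (n = n₀ + Σ ν·ξ):
  R: 723 − 1(308) = 415
  M: 0 + 1(308) − 1(131.6) = 176.4
  V: 0 + 1(131.6) = 131.6

176 mol/s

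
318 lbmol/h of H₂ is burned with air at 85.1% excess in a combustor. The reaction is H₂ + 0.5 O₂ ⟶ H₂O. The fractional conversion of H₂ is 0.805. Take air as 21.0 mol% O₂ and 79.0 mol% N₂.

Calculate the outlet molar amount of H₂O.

256 lbmol/h

Stoichiometric O₂ = 0.5 × 318 = 159 lbmol/h; O₂ fed = 159 × 1.851 = 294.3 lbmol/h.
N₂ fed = 294.3 × 79/21 = 1107 lbmol/h.
Fuel reacted = 0.805 × 318 → ξ = 256 lbmol/h.
Outlet (n = n₀ + ν ξ):
  H₂: 318 − 1(256) = 62.01
  O₂: 294.3 − 0.5(256) = 166.3
  N₂: 1107 (inert)
  H₂O: 0 + 1(256) = 256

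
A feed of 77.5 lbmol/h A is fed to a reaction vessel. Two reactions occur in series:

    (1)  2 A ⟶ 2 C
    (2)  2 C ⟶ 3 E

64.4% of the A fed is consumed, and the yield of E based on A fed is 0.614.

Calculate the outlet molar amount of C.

Conversion of A: A consumed = 2ξ₁ = 0.644 × 77.5 → ξ₁ = 24.96 lbmol/h.
Yield of E: 3ξ₂ / 77.5 = 0.614 → ξ₂ = 15.86 lbmol/h.
Outlet amounts (n = n₀ + Σ ν·ξ):
  A: 77.5 − 2(24.96) = 27.59
  C: 0 + 2(24.96) − 2(15.86) = 18.19
  E: 0 + 3(15.86) = 47.59

18.2 lbmol/h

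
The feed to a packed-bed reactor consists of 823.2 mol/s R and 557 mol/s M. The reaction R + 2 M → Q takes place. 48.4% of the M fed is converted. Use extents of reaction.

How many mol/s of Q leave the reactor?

M reacted = 0.484 × 557 = 269.6 mol/s; ν_M = −2, so ξ = 269.6/2 = 134.8 mol/s.
Outlet amounts (n = n₀ + ν ξ):
  R: 823.2 − 1(134.8) = 688.4
  M: 557 − 2(134.8) = 287.4
  Q: 0 + 1(134.8) = 134.8

135 mol/s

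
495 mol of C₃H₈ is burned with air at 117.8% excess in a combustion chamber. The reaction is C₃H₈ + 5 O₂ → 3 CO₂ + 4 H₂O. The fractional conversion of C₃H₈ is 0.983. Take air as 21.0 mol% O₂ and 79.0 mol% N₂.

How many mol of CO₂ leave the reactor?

1460 mol

Stoichiometric O₂ = 5 × 495 = 2475 mol; O₂ fed = 2475 × 2.178 = 5391 mol.
N₂ fed = 5391 × 79/21 = 20280 mol.
Fuel reacted = 0.983 × 495 → ξ = 486.6 mol.
Outlet (n = n₀ + ν ξ):
  C₃H₈: 495 − 1(486.6) = 8.415
  O₂: 5391 − 5(486.6) = 2958
  N₂: 20280 (inert)
  CO₂: 0 + 3(486.6) = 1460
  H₂O: 0 + 4(486.6) = 1946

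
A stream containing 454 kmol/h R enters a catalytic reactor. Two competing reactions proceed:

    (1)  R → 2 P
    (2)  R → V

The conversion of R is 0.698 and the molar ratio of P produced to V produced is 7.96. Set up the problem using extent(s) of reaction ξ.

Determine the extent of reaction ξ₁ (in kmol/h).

Conversion of R: R consumed = 0.698 × 454 = 316.9 kmol/h = 1ξ₁ + 1ξ₂.
Selectivity: 2ξ₁ / (1ξ₂) = 7.96 → ξ₁ = 3.98 ξ₂.
Substitute: (1·3.98 + 1) ξ₂ = 316.9 → ξ₂ = 63.63 kmol/h, ξ₁ = 253.3 kmol/h.
Outlet amounts (n = n₀ + Σ ν·ξ):
  R: 454 − 1(253.3) − 1(63.63) = 137.1
  P: 0 + 2(253.3) = 506.5
  V: 0 + 1(63.63) = 63.63

ξ₁ = 253 kmol/h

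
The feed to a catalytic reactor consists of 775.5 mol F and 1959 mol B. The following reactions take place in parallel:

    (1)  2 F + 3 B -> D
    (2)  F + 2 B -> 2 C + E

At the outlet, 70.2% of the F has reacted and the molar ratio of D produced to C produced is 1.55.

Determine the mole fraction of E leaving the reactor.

Conversion of F: F consumed = 0.702 × 775.5 = 544.4 mol = 2ξ₁ + 1ξ₂.
Selectivity: 1ξ₁ / (2ξ₂) = 1.55 → ξ₁ = 3.1 ξ₂.
Substitute: (2·3.1 + 1) ξ₂ = 544.4 → ξ₂ = 75.61 mol, ξ₁ = 234.4 mol.
Outlet amounts (n = n₀ + Σ ν·ξ):
  F: 775.5 − 2(234.4) − 1(75.61) = 231.1
  B: 1959 − 3(234.4) − 2(75.61) = 1105
  D: 0 + 1(234.4) = 234.4
  C: 0 + 2(75.61) = 151.2
  E: 0 + 1(75.61) = 75.61
Total out = 1797 mol; y_E = 75.61 / 1797 = 0.04208.

0.0421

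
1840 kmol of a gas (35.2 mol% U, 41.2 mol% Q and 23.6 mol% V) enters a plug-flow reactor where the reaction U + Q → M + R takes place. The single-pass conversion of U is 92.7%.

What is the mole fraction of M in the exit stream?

U reacted = 0.927 × 647.7 = 600.4 kmol; ν_U = −1, so ξ = 600.4/1 = 600.4 kmol.
Outlet amounts (n = n₀ + ν ξ):
  U: 647.7 − 1(600.4) = 47.28
  Q: 758.1 − 1(600.4) = 157.7
  M: 0 + 1(600.4) = 600.4
  R: 0 + 1(600.4) = 600.4
  V: 434.2 (inert)
Total out = 1840 kmol; y_M = 600.4 / 1840 = 0.3263.

0.326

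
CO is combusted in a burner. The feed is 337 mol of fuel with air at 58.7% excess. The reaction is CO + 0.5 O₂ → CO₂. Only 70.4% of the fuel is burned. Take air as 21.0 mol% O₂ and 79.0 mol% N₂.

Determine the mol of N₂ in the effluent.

1010 mol

Stoichiometric O₂ = 0.5 × 337 = 168.5 mol; O₂ fed = 168.5 × 1.587 = 267.4 mol.
N₂ fed = 267.4 × 79/21 = 1006 mol.
Fuel reacted = 0.704 × 337 → ξ = 237.2 mol.
Outlet (n = n₀ + ν ξ):
  CO: 337 − 1(237.2) = 99.75
  O₂: 267.4 − 0.5(237.2) = 148.8
  N₂: 1006 (inert)
  CO₂: 0 + 1(237.2) = 237.2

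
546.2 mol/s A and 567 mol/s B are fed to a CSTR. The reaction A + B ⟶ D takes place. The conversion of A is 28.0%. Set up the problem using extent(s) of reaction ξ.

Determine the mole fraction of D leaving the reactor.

0.159

A reacted = 0.28 × 546.2 = 152.9 mol/s; ν_A = −1, so ξ = 152.9/1 = 152.9 mol/s.
Outlet amounts (n = n₀ + ν ξ):
  A: 546.2 − 1(152.9) = 393.3
  B: 567 − 1(152.9) = 414.1
  D: 0 + 1(152.9) = 152.9
Total out = 960.3 mol/s; y_D = 152.9 / 960.3 = 0.1593.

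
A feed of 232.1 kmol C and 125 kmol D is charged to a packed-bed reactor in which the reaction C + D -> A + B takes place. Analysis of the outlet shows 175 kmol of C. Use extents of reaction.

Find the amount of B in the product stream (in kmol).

For C: n = n₀ − 1ξ → 175 = 232.1 − 1ξ, giving ξ = 57.1 kmol.
Outlet amounts (n = n₀ + ν ξ):
  C: 232.1 − 1(57.1) = 175
  D: 125 − 1(57.1) = 67.9
  A: 0 + 1(57.1) = 57.1
  B: 0 + 1(57.1) = 57.1

57.1 kmol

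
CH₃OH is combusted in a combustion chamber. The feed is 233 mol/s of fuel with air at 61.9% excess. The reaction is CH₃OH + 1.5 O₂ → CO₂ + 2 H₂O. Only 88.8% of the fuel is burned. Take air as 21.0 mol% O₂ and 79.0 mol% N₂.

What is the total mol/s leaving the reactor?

Stoichiometric O₂ = 1.5 × 233 = 349.5 mol/s; O₂ fed = 349.5 × 1.619 = 565.8 mol/s.
N₂ fed = 565.8 × 79/21 = 2129 mol/s.
Fuel reacted = 0.888 × 233 → ξ = 206.9 mol/s.
Outlet (n = n₀ + ν ξ):
  CH₃OH: 233 − 1(206.9) = 26.1
  O₂: 565.8 − 1.5(206.9) = 255.5
  N₂: 2129 (inert)
  CO₂: 0 + 1(206.9) = 206.9
  H₂O: 0 + 2(206.9) = 413.8
Total out = 26.1 + 255.5 + 2129 + 206.9 + 413.8 = 3031 mol/s.

3030 mol/s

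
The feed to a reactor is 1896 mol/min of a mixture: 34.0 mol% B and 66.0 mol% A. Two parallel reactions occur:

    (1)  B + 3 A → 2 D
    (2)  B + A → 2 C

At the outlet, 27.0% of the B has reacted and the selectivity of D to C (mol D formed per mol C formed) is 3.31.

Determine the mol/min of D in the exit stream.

Conversion of B: B consumed = 0.27 × 644.6 = 174.1 mol/min = 1ξ₁ + 1ξ₂.
Selectivity: 2ξ₁ / (2ξ₂) = 3.31 → ξ₁ = 3.31 ξ₂.
Substitute: (1·3.31 + 1) ξ₂ = 174.1 → ξ₂ = 40.38 mol/min, ξ₁ = 133.7 mol/min.
Outlet amounts (n = n₀ + Σ ν·ξ):
  B: 644.6 − 1(133.7) − 1(40.38) = 470.6
  A: 1251 − 3(133.7) − 1(40.38) = 810
  D: 0 + 2(133.7) = 267.3
  C: 0 + 2(40.38) = 80.77

267 mol/min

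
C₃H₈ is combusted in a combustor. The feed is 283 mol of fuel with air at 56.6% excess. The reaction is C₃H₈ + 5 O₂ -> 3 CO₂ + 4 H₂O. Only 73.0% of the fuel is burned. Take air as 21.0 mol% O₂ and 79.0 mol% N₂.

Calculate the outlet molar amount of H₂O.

826 mol

Stoichiometric O₂ = 5 × 283 = 1415 mol; O₂ fed = 1415 × 1.566 = 2216 mol.
N₂ fed = 2216 × 79/21 = 8336 mol.
Fuel reacted = 0.73 × 283 → ξ = 206.6 mol.
Outlet (n = n₀ + ν ξ):
  C₃H₈: 283 − 1(206.6) = 76.41
  O₂: 2216 − 5(206.6) = 1183
  N₂: 8336 (inert)
  CO₂: 0 + 3(206.6) = 619.8
  H₂O: 0 + 4(206.6) = 826.4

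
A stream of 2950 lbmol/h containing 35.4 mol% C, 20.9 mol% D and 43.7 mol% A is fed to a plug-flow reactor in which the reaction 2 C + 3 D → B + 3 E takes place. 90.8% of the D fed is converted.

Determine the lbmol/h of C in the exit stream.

671 lbmol/h

D reacted = 0.908 × 616.5 = 559.8 lbmol/h; ν_D = −3, so ξ = 559.8/3 = 186.6 lbmol/h.
Outlet amounts (n = n₀ + ν ξ):
  C: 1044 − 2(186.6) = 671.1
  D: 616.5 − 3(186.6) = 56.72
  B: 0 + 1(186.6) = 186.6
  E: 0 + 3(186.6) = 559.8
  A: 1289 (inert)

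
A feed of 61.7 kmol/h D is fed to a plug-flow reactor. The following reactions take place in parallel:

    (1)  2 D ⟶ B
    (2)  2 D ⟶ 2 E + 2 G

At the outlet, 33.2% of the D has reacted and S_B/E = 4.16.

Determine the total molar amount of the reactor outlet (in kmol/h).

Conversion of D: D consumed = 0.332 × 61.7 = 20.48 kmol/h = 2ξ₁ + 2ξ₂.
Selectivity: 1ξ₁ / (2ξ₂) = 4.16 → ξ₁ = 8.32 ξ₂.
Substitute: (2·8.32 + 2) ξ₂ = 20.48 → ξ₂ = 1.099 kmol/h, ξ₁ = 9.143 kmol/h.
Outlet amounts (n = n₀ + Σ ν·ξ):
  D: 61.7 − 2(9.143) − 2(1.099) = 41.22
  B: 0 + 1(9.143) = 9.143
  E: 0 + 2(1.099) = 2.198
  G: 0 + 2(1.099) = 2.198
Total out = 41.22 + 9.143 + 2.198 + 2.198 = 54.75 kmol/h.

54.8 kmol/h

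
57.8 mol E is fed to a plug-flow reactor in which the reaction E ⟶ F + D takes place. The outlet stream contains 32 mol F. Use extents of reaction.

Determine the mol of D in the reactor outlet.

32 mol

For F: n = n₀ + 1ξ → 32 = 0 + 1ξ, giving ξ = 32 mol.
Outlet amounts (n = n₀ + ν ξ):
  E: 57.8 − 1(32) = 25.8
  F: 0 + 1(32) = 32
  D: 0 + 1(32) = 32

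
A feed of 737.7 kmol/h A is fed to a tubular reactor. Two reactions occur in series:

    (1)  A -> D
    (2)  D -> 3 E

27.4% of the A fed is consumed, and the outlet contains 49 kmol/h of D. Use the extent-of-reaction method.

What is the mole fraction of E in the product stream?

0.44

Conversion of A: A consumed = 1ξ₁ = 0.274 × 737.7 → ξ₁ = 202.1 kmol/h.
D balance: n_D = 0 + 1ξ₁ − 1ξ₂ = 49 → ξ₂ = (1·202.1 − 49)/1 = 153.1 kmol/h.
Outlet amounts (n = n₀ + Σ ν·ξ):
  A: 737.7 − 1(202.1) = 535.6
  D: 0 + 1(202.1) − 1(153.1) = 49
  E: 0 + 3(153.1) = 459.4
Total out = 1044 kmol/h; y_E = 459.4 / 1044 = 0.44.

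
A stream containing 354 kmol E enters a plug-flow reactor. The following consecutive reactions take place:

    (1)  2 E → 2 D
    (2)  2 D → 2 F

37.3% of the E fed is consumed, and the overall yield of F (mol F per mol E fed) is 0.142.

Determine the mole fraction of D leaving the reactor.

Conversion of E: E consumed = 2ξ₁ = 0.373 × 354 → ξ₁ = 66.02 kmol.
Yield of F: 2ξ₂ / 354 = 0.142 → ξ₂ = 25.13 kmol.
Outlet amounts (n = n₀ + Σ ν·ξ):
  E: 354 − 2(66.02) = 222
  D: 0 + 2(66.02) − 2(25.13) = 81.77
  F: 0 + 2(25.13) = 50.27
Total out = 354 kmol; y_D = 81.77 / 354 = 0.231.

0.231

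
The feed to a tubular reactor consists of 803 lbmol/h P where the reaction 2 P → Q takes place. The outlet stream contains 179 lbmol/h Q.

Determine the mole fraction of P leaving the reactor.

For Q: n = n₀ + 1ξ → 179 = 0 + 1ξ, giving ξ = 179 lbmol/h.
Outlet amounts (n = n₀ + ν ξ):
  P: 803 − 2(179) = 445
  Q: 0 + 1(179) = 179
Total out = 624 lbmol/h; y_P = 445 / 624 = 0.7131.

0.713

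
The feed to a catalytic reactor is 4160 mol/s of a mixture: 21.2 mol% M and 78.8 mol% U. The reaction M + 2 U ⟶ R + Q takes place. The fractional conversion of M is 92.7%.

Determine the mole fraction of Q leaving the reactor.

0.245

M reacted = 0.927 × 881.9 = 817.5 mol/s; ν_M = −1, so ξ = 817.5/1 = 817.5 mol/s.
Outlet amounts (n = n₀ + ν ξ):
  M: 881.9 − 1(817.5) = 64.38
  U: 3278 − 2(817.5) = 1643
  R: 0 + 1(817.5) = 817.5
  Q: 0 + 1(817.5) = 817.5
Total out = 3342 mol/s; y_Q = 817.5 / 3342 = 0.2446.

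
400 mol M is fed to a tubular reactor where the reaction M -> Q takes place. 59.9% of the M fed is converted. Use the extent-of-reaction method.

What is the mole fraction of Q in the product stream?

0.599

M reacted = 0.599 × 400 = 239.6 mol; ν_M = −1, so ξ = 239.6/1 = 239.6 mol.
Outlet amounts (n = n₀ + ν ξ):
  M: 400 − 1(239.6) = 160.4
  Q: 0 + 1(239.6) = 239.6
Total out = 400 mol; y_Q = 239.6 / 400 = 0.599.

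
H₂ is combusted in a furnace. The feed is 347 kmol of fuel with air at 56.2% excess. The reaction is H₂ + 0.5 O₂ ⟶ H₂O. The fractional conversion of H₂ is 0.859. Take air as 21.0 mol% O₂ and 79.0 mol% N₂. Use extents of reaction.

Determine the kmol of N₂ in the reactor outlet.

1020 kmol

Stoichiometric O₂ = 0.5 × 347 = 173.5 kmol; O₂ fed = 173.5 × 1.562 = 271 kmol.
N₂ fed = 271 × 79/21 = 1020 kmol.
Fuel reacted = 0.859 × 347 → ξ = 298.1 kmol.
Outlet (n = n₀ + ν ξ):
  H₂: 347 − 1(298.1) = 48.93
  O₂: 271 − 0.5(298.1) = 122
  N₂: 1020 (inert)
  H₂O: 0 + 1(298.1) = 298.1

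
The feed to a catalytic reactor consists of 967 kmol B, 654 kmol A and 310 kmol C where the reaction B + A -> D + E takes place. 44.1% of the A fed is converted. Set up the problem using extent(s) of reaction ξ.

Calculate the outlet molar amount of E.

A reacted = 0.441 × 654 = 288.4 kmol; ν_A = −1, so ξ = 288.4/1 = 288.4 kmol.
Outlet amounts (n = n₀ + ν ξ):
  B: 967 − 1(288.4) = 678.6
  A: 654 − 1(288.4) = 365.6
  D: 0 + 1(288.4) = 288.4
  E: 0 + 1(288.4) = 288.4
  C: 310 (inert)

288 kmol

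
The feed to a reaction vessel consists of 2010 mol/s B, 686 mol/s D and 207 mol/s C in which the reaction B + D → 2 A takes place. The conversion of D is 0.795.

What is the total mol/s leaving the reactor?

2900 mol/s

D reacted = 0.795 × 686 = 545.4 mol/s; ν_D = −1, so ξ = 545.4/1 = 545.4 mol/s.
Outlet amounts (n = n₀ + ν ξ):
  B: 2010 − 1(545.4) = 1465
  D: 686 − 1(545.4) = 140.6
  A: 0 + 2(545.4) = 1091
  C: 207 (inert)
Total out = 1465 + 140.6 + 1091 + 207 = 2903 mol/s.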